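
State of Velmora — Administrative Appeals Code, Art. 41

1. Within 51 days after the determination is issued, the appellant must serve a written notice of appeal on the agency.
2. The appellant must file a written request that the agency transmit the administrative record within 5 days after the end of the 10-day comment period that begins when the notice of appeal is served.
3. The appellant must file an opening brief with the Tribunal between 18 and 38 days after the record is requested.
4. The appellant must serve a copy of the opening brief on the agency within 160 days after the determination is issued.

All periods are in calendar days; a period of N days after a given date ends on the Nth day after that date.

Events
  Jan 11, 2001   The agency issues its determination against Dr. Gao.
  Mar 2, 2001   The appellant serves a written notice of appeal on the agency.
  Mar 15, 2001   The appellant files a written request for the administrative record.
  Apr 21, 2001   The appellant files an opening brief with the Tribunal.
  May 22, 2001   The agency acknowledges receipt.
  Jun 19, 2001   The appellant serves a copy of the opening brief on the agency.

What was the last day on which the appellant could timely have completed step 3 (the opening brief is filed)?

Apr 22, 2001

Step 3 runs from Mar 15, 2001, when the record is requested. The window is 18–38 days after Mar 15, 2001; it closes on Apr 22, 2001.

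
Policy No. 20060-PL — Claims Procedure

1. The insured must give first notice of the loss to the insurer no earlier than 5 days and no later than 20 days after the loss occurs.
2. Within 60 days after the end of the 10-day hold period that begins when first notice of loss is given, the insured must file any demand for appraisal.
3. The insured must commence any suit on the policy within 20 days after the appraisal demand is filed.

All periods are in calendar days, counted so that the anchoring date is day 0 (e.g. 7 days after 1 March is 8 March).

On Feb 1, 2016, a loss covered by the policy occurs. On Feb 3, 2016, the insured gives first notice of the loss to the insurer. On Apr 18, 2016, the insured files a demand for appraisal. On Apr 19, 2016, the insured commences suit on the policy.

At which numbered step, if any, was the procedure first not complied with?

Step 1

Step 1 — 5 and 20 days from Feb 1, 2016 (when the loss occurs) are Feb 6, 2016 and Feb 21, 2016 respectively; done Feb 3, 2016 — 3 days before the window opened.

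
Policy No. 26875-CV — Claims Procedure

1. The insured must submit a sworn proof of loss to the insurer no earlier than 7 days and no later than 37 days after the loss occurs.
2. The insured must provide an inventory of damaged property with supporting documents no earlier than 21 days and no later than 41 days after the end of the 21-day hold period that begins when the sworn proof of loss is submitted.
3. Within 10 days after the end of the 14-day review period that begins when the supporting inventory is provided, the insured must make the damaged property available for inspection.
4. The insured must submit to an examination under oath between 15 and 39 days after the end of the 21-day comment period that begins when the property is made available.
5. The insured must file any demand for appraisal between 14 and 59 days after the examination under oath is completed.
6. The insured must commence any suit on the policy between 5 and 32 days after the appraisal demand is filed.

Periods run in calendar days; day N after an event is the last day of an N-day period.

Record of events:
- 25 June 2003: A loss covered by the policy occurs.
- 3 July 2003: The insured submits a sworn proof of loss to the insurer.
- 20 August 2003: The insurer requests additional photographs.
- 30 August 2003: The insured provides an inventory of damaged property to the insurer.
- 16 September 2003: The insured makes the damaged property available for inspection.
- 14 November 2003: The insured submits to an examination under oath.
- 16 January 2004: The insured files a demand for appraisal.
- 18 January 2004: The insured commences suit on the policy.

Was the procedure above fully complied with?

No

(1) the permitted window runs from 25 June 2003 + 7 = 2 July 2003 to 25 June 2003 + 37 = 1 August 2003; done 3 July 2003 — within the window.
(2) the permitted window runs from 24 July 2003 + 21 = 14 August 2003 to 24 July 2003 + 41 = 3 September 2003; done 30 August 2003 — within the window.
(3) due by 13 September 2003 + 10 days = 23 September 2003; done 16 September 2003 — timely.
(4) the permitted window runs from 7 October 2003 + 15 = 22 October 2003 to 7 October 2003 + 39 = 15 November 2003; 14 November 2003 falls inside that range.
(5) the permitted window runs from 14 November 2003 + 14 = 28 November 2003 to 14 November 2003 + 59 = 12 January 2004; 16 January 2004 is 4 days past the end of the window.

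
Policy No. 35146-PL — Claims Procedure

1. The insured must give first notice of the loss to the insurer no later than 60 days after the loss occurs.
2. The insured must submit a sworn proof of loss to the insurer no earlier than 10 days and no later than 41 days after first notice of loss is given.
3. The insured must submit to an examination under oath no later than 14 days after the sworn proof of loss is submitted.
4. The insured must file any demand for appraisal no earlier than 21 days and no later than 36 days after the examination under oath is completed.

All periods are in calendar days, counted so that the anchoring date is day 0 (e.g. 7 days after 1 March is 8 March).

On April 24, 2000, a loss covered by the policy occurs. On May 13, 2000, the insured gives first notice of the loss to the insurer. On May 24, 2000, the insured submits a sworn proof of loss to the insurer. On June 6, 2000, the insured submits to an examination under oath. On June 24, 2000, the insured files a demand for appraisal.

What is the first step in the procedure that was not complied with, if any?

Step 1 — counting 60 days from April 24, 2000 (when the loss occurs) gives a deadline of June 23, 2000; May 13, 2000 is within that limit.
Step 2 — 10 and 41 days from May 13, 2000 (when first notice of loss is given) are May 23, 2000 and June 23, 2000 respectively; May 24, 2000 falls inside that range.
Step 3 — counting 14 days from May 24, 2000 (when the sworn proof of loss is submitted) gives a deadline of June 7, 2000; done June 6, 2000 — timely.
Step 4 — 21 and 36 days from June 6, 2000 (when the examination under oath is completed) are June 27, 2000 and July 12, 2000 respectively; done June 24, 2000 — 3 days before the window opened.
No need to go further; step 4 was not satisfied.

Step 4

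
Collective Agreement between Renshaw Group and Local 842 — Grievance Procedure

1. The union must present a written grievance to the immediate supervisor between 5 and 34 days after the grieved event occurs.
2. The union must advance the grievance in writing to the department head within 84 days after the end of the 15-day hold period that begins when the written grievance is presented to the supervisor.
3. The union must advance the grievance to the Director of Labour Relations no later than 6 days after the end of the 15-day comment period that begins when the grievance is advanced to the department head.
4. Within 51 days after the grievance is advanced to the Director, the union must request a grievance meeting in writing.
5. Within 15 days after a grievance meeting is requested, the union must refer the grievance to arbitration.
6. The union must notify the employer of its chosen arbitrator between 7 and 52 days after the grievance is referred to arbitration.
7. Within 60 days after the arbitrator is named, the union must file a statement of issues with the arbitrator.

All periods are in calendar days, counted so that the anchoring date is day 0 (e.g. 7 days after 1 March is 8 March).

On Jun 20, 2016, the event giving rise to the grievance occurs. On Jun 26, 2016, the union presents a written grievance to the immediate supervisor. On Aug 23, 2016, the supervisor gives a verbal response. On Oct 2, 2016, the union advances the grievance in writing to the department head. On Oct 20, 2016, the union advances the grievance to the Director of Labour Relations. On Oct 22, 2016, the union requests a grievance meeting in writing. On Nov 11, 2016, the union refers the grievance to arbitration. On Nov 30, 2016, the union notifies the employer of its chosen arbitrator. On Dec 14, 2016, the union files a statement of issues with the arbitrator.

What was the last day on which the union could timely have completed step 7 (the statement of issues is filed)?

Step 7 runs from Nov 30, 2016, when the arbitrator is named. 60 days after Nov 30, 2016 is Jan 29, 2017.

Jan 29, 2017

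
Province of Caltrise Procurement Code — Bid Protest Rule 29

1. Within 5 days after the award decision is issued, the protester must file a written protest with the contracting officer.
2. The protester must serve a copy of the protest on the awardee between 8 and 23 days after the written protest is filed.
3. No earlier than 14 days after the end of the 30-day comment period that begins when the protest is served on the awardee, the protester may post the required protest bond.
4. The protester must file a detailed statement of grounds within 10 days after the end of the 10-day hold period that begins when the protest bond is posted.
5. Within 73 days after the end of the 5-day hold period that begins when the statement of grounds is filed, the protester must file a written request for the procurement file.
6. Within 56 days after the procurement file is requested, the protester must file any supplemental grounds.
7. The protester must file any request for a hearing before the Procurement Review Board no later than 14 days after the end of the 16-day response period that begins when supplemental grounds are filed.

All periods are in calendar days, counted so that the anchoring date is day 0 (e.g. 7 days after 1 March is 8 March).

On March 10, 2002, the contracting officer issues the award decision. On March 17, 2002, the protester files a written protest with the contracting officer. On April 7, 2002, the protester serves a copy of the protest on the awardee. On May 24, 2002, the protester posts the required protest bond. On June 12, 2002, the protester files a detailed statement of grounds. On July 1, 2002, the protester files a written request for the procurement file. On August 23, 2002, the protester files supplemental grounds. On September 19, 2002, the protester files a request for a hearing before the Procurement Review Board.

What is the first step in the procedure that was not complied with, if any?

Step 1

Step 1: 5 days after March 10, 2002 (when the award decision is issued) is March 15, 2002; not done until March 17, 2002, 2 days after the deadline.
No need to go further; step 1 was not satisfied.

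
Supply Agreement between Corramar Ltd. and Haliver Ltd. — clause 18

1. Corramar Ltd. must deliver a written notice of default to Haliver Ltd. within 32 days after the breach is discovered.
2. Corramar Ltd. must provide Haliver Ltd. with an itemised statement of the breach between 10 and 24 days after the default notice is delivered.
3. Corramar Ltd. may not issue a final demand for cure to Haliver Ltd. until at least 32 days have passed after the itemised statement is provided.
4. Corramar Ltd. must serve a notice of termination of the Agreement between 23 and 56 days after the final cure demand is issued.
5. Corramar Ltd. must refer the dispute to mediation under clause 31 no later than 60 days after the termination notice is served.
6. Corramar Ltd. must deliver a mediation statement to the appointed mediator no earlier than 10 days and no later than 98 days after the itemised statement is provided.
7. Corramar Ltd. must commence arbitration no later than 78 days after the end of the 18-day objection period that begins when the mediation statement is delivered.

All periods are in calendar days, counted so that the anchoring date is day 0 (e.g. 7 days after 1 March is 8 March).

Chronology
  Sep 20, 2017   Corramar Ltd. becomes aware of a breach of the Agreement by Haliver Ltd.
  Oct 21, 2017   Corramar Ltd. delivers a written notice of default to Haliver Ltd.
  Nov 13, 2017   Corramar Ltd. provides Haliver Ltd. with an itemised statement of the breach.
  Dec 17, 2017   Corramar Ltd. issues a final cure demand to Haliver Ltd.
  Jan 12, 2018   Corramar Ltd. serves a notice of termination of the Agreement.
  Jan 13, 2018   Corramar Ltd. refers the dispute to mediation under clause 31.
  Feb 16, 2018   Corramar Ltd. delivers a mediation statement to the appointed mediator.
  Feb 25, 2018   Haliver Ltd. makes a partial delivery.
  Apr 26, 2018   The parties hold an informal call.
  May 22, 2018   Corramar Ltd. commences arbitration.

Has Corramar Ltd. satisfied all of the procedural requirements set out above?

Yes

(1) due by Sep 20, 2017 + 32 days = Oct 22, 2017; Oct 21, 2017 is within that limit.
(2) the permitted window runs from Oct 21, 2017 + 10 = Oct 31, 2017 to Oct 21, 2017 + 24 = Nov 14, 2017; done Nov 13, 2017 — within the window.
(3) permitted from Nov 13, 2017 + 32 days = Dec 15, 2017 onward; Dec 17, 2017 is on or after that date.
(4) the permitted window runs from Dec 17, 2017 + 23 = Jan 9, 2018 to Dec 17, 2017 + 56 = Feb 11, 2018; done Jan 12, 2018 — within the window.
(5) due by Jan 12, 2018 + 60 days = Mar 13, 2018; completed Jan 13, 2018, before the deadline.
(6) the permitted window runs from Nov 13, 2017 + 10 = Nov 23, 2017 to Nov 13, 2017 + 98 = Feb 19, 2018; done Feb 16, 2018 — within the window.
(7) due by Mar 6, 2018 + 78 days = May 23, 2018; done May 22, 2018 — timely.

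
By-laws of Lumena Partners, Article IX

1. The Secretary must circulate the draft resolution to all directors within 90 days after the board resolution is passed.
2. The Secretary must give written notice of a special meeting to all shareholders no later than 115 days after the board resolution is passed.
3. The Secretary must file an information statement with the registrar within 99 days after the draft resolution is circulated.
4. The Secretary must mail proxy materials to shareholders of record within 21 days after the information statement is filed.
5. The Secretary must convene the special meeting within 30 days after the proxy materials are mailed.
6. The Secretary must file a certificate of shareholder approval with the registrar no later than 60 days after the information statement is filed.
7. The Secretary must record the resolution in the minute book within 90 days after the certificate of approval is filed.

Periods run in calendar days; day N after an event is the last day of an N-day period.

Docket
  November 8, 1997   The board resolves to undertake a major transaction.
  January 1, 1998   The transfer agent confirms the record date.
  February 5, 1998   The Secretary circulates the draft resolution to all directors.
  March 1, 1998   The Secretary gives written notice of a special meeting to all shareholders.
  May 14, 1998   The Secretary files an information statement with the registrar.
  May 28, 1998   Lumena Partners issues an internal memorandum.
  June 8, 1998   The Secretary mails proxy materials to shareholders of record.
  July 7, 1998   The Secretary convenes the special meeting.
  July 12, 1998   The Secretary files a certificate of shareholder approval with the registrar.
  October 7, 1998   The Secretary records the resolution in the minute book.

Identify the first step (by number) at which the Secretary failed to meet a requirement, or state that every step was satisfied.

Step 1 — counting 90 days from November 8, 1997 (when the board resolution is passed) gives a deadline of February 6, 1998; done February 5, 1998 — timely.
Step 2 — counting 115 days from November 8, 1997 (when the board resolution is passed) gives a deadline of March 3, 1998; done March 1, 1998 — timely.
Step 3 — counting 99 days from February 5, 1998 (when the draft resolution is circulated) gives a deadline of May 15, 1998; done May 14, 1998 — timely.
Step 4 — counting 21 days from May 14, 1998 (when the information statement is filed) gives a deadline of June 4, 1998; not done until June 8, 1998, 4 days after the deadline.
The procedure was therefore not followed at step 4.

Step 4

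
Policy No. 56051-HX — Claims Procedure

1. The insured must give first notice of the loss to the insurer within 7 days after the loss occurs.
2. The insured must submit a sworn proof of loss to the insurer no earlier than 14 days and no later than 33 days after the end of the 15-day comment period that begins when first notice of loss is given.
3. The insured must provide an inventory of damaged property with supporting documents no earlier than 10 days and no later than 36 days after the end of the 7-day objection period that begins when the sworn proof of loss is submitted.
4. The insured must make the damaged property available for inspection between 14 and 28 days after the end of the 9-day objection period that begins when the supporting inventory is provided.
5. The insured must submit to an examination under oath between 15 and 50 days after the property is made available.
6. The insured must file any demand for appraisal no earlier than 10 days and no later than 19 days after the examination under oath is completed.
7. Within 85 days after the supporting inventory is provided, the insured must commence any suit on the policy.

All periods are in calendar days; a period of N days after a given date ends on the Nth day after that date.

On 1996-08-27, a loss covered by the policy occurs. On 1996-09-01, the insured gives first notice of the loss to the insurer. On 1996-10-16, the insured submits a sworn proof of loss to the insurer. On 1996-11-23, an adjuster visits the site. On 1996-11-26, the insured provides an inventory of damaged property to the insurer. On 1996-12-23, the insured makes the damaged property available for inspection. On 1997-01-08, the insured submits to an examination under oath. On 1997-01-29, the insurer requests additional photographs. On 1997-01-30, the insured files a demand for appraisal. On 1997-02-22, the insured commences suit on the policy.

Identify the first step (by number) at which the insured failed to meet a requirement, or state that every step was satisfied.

Step 6

(1) due by 1996-08-27 + 7 days = 1996-09-03; 1996-09-01 is within that limit.
(2) the permitted window runs from 1996-09-16 + 14 = 1996-09-30 to 1996-09-16 + 33 = 1996-10-19; done 1996-10-16, which is between those dates.
(3) the permitted window runs from 1996-10-23 + 10 = 1996-11-02 to 1996-10-23 + 36 = 1996-11-28; 1996-11-26 falls inside that range.
(4) the permitted window runs from 1996-12-05 + 14 = 1996-12-19 to 1996-12-05 + 28 = 1997-01-02; done 1996-12-23, which is between those dates.
(5) the permitted window runs from 1996-12-23 + 15 = 1997-01-07 to 1996-12-23 + 50 = 1997-02-11; 1997-01-08 falls inside that range.
(6) the permitted window runs from 1997-01-08 + 10 = 1997-01-18 to 1997-01-08 + 19 = 1997-01-27; 1997-01-30 is 3 days past the end of the window.
That is the first point of non-compliance.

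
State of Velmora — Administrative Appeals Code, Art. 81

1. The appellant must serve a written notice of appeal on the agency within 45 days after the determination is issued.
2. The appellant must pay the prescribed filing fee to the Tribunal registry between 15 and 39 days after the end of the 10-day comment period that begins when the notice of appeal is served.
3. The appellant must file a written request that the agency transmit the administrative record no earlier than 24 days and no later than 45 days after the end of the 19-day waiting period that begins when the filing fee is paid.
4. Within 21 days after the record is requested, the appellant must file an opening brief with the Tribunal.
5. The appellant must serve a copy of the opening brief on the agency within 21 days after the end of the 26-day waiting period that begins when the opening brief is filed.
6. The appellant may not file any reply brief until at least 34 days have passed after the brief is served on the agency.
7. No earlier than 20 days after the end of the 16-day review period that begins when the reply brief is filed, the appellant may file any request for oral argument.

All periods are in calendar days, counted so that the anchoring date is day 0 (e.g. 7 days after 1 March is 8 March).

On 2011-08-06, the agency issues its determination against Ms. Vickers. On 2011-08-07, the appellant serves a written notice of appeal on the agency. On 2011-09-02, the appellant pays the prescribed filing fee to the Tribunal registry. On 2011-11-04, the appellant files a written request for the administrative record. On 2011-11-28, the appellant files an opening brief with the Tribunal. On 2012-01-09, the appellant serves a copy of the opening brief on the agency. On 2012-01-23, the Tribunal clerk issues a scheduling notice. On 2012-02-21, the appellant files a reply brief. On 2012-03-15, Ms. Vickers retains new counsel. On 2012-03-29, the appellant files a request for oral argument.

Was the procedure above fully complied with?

No

Step 1: 45 days after 2011-08-06 (when the determination is issued) is 2011-09-20; 2011-08-07 is within that limit.
Step 2: the window is 15–39 days after 2011-08-17 (end of the 10-day comment period, which began when the notice of appeal is served on 2011-08-07), so 2011-09-01 through 2011-09-25; 2011-09-02 falls inside that range.
Step 3: the window is 24–45 days after 2011-09-21 (end of the 19-day waiting period, which began when the filing fee is paid on 2011-09-02), so 2011-10-15 through 2011-11-05; done 2011-11-04, which is between those dates.
Step 4: 21 days after 2011-11-04 (when the record is requested) is 2011-11-25; not done until 2011-11-28, 3 days after the deadline.
That is the first point of non-compliance.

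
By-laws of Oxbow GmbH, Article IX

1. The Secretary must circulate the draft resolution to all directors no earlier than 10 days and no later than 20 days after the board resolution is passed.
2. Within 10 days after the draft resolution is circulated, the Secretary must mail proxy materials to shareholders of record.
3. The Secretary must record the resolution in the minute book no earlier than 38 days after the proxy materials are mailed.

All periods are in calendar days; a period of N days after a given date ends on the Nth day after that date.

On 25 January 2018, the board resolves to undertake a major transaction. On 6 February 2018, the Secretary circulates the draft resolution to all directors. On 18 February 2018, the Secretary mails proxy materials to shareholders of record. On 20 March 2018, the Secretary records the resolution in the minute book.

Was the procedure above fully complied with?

No

Step 1 — 10 and 20 days from 25 January 2018 (when the board resolution is passed) are 4 February 2018 and 14 February 2018 respectively; done 6 February 2018, which is between those dates.
Step 2 — counting 10 days from 6 February 2018 (when the draft resolution is circulated) gives a deadline of 16 February 2018; not done until 18 February 2018, 2 days after the deadline.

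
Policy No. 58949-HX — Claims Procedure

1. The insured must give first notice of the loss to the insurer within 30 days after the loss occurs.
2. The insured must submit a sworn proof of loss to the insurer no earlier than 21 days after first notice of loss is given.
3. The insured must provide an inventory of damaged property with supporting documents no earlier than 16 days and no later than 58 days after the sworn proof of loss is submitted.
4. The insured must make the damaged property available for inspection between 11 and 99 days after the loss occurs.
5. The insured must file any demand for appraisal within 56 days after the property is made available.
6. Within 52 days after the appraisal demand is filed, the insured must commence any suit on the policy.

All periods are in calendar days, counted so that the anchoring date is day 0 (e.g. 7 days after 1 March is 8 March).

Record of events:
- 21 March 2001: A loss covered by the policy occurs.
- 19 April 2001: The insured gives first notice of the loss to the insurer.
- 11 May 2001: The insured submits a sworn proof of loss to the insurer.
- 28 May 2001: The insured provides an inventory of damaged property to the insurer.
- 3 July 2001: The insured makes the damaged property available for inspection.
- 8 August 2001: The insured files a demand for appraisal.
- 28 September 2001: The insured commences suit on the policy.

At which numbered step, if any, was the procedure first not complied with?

Step 1 — counting 30 days from 21 March 2001 (when the loss occurs) gives a deadline of 20 April 2001; done 19 April 2001 — timely.
Step 2 — must wait 21 days from 19 April 2001 (when first notice of loss is given), so not before 10 May 2001; done 11 May 2001, after the minimum wait.
Step 3 — 16 and 58 days from 11 May 2001 (when the sworn proof of loss is submitted) are 27 May 2001 and 8 July 2001 respectively; 28 May 2001 falls inside that range.
Step 4 — 11 and 99 days from 21 March 2001 (when the loss occurs) are 1 April 2001 and 28 June 2001 respectively; done 3 July 2001 — 5 days after the window closed.

Step 4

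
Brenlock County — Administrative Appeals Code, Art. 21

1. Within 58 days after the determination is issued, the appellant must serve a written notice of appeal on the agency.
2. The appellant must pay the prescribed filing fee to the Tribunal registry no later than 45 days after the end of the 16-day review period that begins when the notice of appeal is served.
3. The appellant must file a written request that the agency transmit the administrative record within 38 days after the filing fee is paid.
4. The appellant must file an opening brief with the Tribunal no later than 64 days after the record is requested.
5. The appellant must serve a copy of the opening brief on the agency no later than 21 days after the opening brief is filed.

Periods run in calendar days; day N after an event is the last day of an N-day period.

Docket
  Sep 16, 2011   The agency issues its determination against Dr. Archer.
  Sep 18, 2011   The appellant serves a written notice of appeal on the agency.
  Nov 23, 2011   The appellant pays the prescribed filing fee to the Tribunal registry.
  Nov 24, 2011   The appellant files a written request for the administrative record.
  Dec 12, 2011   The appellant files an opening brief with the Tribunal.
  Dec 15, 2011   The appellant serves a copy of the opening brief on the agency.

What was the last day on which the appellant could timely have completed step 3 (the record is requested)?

Dec 31, 2011

Step 3 runs from Nov 23, 2011, when the filing fee is paid. 38 days after Nov 23, 2011 is Dec 31, 2011.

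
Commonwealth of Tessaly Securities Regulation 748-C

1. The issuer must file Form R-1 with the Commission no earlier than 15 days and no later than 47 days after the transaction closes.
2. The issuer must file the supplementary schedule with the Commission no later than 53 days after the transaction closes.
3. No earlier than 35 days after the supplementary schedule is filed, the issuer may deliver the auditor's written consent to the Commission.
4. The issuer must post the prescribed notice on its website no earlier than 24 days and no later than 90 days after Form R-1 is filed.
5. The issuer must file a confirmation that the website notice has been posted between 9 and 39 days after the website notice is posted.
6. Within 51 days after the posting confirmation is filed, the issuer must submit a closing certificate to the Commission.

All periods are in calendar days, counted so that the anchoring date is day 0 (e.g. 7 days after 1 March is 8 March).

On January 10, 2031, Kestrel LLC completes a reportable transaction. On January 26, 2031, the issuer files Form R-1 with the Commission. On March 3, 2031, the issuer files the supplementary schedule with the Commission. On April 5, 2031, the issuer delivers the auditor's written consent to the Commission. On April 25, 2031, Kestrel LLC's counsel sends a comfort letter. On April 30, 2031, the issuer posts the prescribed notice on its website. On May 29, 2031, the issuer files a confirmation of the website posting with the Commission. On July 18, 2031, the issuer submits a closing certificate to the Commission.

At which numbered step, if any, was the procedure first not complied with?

Step 3

Step 1 — 15 and 47 days from January 10, 2031 (when the transaction closes) are January 25, 2031 and February 26, 2031 respectively; January 26, 2031 falls inside that range.
Step 2 — counting 53 days from January 10, 2031 (when the transaction closes) gives a deadline of March 4, 2031; completed March 3, 2031, before the deadline.
Step 3 — must wait 35 days from March 3, 2031 (when the supplementary schedule is filed), so not before April 7, 2031; acted on April 5, 2031, 2 days prematurely.
That is the first point of non-compliance.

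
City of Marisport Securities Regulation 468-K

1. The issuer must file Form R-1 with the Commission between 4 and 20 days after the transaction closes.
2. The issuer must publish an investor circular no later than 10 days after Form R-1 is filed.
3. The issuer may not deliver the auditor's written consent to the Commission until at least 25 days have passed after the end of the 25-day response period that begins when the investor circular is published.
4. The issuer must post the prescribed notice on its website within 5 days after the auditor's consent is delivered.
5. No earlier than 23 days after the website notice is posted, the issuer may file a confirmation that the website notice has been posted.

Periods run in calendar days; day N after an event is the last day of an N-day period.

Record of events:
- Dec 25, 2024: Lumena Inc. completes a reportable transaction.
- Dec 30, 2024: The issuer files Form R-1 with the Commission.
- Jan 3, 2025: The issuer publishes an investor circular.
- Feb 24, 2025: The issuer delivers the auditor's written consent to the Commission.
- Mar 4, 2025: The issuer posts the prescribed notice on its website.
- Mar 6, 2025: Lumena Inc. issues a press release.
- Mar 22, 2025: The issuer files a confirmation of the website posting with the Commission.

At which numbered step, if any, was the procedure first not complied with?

Step 4

Step 1: the window is 4–20 days after Dec 25, 2024 (when the transaction closes), so Dec 29, 2024 through Jan 14, 2025; done Dec 30, 2024, which is between those dates.
Step 2: 10 days after Dec 30, 2024 (when Form R-1 is filed) is Jan 9, 2025; completed Jan 3, 2025, before the deadline.
Step 3: the earliest permitted date is 25 days after Jan 28, 2025 (end of the 25-day response period, which began when the investor circular is published on Jan 3, 2025), i.e. Feb 22, 2025; done Feb 24, 2025, after the minimum wait.
Step 4: 5 days after Feb 24, 2025 (when the auditor's consent is delivered) is Mar 1, 2025; done Mar 4, 2025 — 3 days late.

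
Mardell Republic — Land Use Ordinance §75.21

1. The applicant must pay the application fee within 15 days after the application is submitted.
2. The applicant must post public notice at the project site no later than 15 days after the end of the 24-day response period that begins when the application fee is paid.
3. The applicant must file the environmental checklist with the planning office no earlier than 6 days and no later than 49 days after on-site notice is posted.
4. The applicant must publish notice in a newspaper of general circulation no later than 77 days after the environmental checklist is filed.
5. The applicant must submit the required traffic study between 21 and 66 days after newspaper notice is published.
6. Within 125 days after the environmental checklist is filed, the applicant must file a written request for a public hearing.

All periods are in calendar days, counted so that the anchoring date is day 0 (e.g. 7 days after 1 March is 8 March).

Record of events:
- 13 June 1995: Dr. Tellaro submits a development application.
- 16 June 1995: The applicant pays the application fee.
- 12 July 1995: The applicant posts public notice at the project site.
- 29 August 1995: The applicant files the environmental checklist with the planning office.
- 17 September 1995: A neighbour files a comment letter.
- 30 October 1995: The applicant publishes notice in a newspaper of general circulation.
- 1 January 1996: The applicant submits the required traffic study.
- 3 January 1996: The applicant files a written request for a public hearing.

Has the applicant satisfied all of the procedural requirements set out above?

No

(1) due by 13 June 1995 + 15 days = 28 June 1995; done 16 June 1995 — timely.
(2) due by 10 July 1995 + 15 days = 25 July 1995; completed 12 July 1995, before the deadline.
(3) the permitted window runs from 12 July 1995 + 6 = 18 July 1995 to 12 July 1995 + 49 = 30 August 1995; done 29 August 1995 — within the window.
(4) due by 29 August 1995 + 77 days = 14 November 1995; 30 October 1995 is within that limit.
(5) the permitted window runs from 30 October 1995 + 21 = 20 November 1995 to 30 October 1995 + 66 = 4 January 1996; 1 January 1996 falls inside that range.
(6) due by 29 August 1995 + 125 days = 1 January 1996; done 3 January 1996 — 2 days late.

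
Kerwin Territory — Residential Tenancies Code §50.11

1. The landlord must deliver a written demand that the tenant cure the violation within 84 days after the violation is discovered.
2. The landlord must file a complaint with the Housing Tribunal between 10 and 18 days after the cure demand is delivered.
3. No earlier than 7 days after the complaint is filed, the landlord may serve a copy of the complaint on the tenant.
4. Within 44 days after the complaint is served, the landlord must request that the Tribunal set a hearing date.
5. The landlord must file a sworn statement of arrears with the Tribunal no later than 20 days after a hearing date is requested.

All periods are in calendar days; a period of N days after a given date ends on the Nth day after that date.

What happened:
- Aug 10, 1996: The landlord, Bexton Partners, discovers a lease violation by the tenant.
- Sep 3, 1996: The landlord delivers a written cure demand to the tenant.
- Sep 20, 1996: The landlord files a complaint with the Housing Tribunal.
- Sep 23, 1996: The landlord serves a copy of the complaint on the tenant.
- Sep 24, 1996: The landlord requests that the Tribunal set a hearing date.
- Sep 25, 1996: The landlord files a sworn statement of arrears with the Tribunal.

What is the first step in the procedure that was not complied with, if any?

(1) due by Aug 10, 1996 + 84 days = Nov 2, 1996; Sep 3, 1996 is within that limit.
(2) the permitted window runs from Sep 3, 1996 + 10 = Sep 13, 1996 to Sep 3, 1996 + 18 = Sep 21, 1996; Sep 20, 1996 falls inside that range.
(3) permitted from Sep 20, 1996 + 7 days = Sep 27, 1996 onward; Sep 23, 1996 is 4 days before the earliest permitted date.

Step 3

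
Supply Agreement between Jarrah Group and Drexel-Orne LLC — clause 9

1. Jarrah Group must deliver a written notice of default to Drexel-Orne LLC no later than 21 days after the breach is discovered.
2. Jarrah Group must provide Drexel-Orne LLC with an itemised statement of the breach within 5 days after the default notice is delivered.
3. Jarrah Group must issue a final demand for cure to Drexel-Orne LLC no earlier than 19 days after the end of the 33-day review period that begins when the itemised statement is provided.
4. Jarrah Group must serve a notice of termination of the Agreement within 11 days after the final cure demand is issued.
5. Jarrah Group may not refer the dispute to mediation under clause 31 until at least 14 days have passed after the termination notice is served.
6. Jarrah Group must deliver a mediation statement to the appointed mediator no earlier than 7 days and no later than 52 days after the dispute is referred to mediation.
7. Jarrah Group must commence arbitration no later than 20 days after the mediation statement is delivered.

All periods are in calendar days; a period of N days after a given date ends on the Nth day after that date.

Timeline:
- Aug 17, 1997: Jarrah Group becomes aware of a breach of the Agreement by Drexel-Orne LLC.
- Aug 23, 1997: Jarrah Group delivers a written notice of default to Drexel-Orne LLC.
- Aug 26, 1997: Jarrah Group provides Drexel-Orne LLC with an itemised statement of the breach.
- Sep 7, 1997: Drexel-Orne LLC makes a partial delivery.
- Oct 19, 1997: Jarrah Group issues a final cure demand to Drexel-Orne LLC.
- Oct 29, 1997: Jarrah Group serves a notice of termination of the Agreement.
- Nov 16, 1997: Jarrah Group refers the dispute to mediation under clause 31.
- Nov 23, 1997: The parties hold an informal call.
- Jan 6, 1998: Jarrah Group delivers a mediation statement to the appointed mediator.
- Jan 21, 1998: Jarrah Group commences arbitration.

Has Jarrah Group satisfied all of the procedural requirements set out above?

Yes

(1) due by Aug 17, 1997 + 21 days = Sep 7, 1997; completed Aug 23, 1997, before the deadline.
(2) due by Aug 23, 1997 + 5 days = Aug 28, 1997; completed Aug 26, 1997, before the deadline.
(3) permitted from Sep 28, 1997 + 19 days = Oct 17, 1997 onward; done Oct 19, 1997, after the minimum wait.
(4) due by Oct 19, 1997 + 11 days = Oct 30, 1997; Oct 29, 1997 is within that limit.
(5) permitted from Oct 29, 1997 + 14 days = Nov 12, 1997 onward; done Nov 16, 1997 — permitted.
(6) the permitted window runs from Nov 16, 1997 + 7 = Nov 23, 1997 to Nov 16, 1997 + 52 = Jan 7, 1998; done Jan 6, 1998, which is between those dates.
(7) due by Jan 6, 1998 + 20 days = Jan 26, 1998; completed Jan 21, 1998, before the deadline.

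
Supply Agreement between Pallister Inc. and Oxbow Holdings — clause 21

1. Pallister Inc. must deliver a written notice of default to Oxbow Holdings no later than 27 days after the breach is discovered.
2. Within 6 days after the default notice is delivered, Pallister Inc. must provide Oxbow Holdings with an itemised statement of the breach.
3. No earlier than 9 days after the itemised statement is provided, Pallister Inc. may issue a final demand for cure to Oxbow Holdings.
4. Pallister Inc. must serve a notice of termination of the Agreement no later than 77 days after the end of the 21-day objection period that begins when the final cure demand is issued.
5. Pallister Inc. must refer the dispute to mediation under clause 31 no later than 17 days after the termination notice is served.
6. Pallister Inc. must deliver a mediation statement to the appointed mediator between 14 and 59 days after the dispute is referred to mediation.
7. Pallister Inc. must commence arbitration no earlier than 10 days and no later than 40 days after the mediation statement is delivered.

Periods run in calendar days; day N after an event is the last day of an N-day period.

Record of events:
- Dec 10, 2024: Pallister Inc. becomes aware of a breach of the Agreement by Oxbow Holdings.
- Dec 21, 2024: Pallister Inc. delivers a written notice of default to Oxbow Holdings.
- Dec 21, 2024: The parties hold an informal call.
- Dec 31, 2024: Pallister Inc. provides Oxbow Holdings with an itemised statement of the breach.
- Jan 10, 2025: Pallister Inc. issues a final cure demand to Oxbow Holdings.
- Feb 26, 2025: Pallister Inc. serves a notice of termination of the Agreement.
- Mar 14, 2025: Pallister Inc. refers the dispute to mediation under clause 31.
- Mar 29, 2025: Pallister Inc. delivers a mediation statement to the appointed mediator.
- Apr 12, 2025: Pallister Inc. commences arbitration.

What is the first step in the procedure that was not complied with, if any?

Step 1: 27 days after Dec 10, 2024 (when the breach is discovered) is Jan 6, 2025; done Dec 21, 2024 — timely.
Step 2: 6 days after Dec 21, 2024 (when the default notice is delivered) is Dec 27, 2024; Dec 31, 2024 misses that deadline by 4 days.

Step 2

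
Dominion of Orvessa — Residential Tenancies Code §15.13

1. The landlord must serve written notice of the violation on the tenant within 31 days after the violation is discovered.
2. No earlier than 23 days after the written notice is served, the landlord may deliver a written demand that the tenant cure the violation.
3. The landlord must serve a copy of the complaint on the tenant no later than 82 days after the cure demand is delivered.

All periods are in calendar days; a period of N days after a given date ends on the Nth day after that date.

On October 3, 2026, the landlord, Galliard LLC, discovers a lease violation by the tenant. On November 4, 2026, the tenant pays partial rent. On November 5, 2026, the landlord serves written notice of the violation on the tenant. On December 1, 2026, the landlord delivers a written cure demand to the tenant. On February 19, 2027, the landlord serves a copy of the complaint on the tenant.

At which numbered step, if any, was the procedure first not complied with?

Step 1

Step 1 — counting 31 days from October 3, 2026 (when the violation is discovered) gives a deadline of November 3, 2026; done November 5, 2026 — 2 days late.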